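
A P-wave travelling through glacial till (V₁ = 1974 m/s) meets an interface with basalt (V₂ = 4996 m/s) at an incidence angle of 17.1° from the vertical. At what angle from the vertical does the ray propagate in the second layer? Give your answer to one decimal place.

sin θ₁/V₁ = sin θ₂/V₂ ⇒ sin θ₂ = 4996·sin 17.1°/1974 = 4996·0.2940/1974 = 0.7442.
θ₂ = sin⁻¹(0.7442) = 48.09° (from vertical).

48.1°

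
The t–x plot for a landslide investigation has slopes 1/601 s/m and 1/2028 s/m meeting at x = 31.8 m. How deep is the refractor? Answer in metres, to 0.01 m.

h = (x_cross/2)·√((V₂−V₁)/(V₂+V₁)).
(V₂−V₁)/(V₂+V₁) = (2028−601)/(2028+601) = 0.5428; √ = 0.7367.
h = (31.8/2)·0.7367 = 11.71 m.

11.71 m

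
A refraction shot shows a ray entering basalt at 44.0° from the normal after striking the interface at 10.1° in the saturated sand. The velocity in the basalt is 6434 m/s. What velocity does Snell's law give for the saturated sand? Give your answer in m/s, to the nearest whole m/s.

1624 m/s

sin 10.1° = 0.1754; sin 44.0° = 0.6947.
V₁ = V₂·(sin θ₁/sin θ₂) = 6434·(0.1754/0.6947) = 1624.27 m/s.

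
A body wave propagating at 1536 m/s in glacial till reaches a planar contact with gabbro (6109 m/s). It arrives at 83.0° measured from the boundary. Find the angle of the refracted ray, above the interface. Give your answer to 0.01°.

Convert to the normal: θ₁ = 90° − 83.0° = 7.0°.
sin θ₁/V₁ = sin θ₂/V₂ ⇒ sin θ₂ = 6109·sin 7.0°/1536 = 6109·0.1219/1536 = 0.4847.
θ₂ = sin⁻¹(0.4847) = 28.99° (from vertical).
From the interface: 90° − 28.99° = 61.01°.

61.01°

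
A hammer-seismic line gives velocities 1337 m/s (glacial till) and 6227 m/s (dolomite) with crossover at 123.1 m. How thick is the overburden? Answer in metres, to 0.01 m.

49.49 m

x_cross = 2h·√((V₂+V₁)/(V₂−V₁)) → h = x_cross / (2·√((V₂+V₁)/(V₂−V₁))).
√((V₂+V₁)/(V₂−V₁)) = √((6227+1337)/(6227−1337)) = 1.2437.
h = 123.1 / (2·1.2437) = 49.49 m.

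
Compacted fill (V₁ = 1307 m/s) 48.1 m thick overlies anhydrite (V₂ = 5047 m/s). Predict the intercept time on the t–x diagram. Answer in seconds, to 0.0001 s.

tᵢ = 2h·√(V₂²−V₁²)/(V₁V₂).
√(V₂²−V₁²) = √(5047²−1307²) = 4874.8 m/s.
tᵢ = 2·48.1·4874.8/(1307·5047) = 0.07109 s.

0.0711 s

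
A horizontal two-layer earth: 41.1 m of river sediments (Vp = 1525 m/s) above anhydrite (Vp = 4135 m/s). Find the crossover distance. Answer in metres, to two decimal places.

θ_c = arcsin(1525/4135) = 21.64°, so cos θ_c = 0.9295 and tᵢ = 2h cos θ_c/V₁ = 0.0501 s.
At crossover x/V₁ = x/V₂ + tᵢ ⇒ x = tᵢ/(1/V₁ − 1/V₂) = 0.05010/(6.5574e-04 − 2.4184e-04) = 121.05 m.

121.05 m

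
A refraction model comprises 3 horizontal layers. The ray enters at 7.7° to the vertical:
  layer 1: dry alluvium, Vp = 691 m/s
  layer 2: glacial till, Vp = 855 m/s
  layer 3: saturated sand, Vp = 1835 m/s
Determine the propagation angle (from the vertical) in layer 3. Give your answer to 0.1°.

20.8°

Snell's law across each interface conserves sin θ / V, so sin θ_3 = V_3·sin θ₁/V₁.
sin θ_3 = 1835 × sin 7.7° / 691 = 0.3558.
θ_3 = arcsin 0.3558 = 20.84°.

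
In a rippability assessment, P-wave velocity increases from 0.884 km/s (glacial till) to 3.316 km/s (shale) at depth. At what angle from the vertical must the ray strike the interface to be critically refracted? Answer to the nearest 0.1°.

At critical incidence the refracted ray runs along the interface (θ₂ = 90°), so sin θ_c = V₁/V₂.
θ_c = arcsin(0.884/3.316) = arcsin 0.2666 = 15.46°.

15.5°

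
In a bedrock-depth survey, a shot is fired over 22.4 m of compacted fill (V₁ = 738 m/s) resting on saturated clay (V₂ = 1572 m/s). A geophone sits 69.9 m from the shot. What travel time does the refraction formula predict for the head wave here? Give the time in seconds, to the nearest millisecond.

0.098 s

θ_c = arcsin(V₁/V₂) = arcsin(738/1572) = 28.00°, cos θ_c = 0.8830.
Intercept time tᵢ = 2h cos θ_c / V₁ = 2·22.4·0.8830/738 = 0.05360 s.
t = x/V₂ + tᵢ = 69.9/1572 + 0.05360 = 0.09806 s.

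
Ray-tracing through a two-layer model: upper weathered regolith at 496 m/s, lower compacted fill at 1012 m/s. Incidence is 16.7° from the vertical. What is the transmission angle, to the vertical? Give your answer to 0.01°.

35.90°

Snell's law: sin θ₂ = (V₂/V₁)·sin θ₁ = (1012/496)·sin 16.7° = 0.5863.
θ₂ = arcsin 0.5863 = 35.90° from the normal.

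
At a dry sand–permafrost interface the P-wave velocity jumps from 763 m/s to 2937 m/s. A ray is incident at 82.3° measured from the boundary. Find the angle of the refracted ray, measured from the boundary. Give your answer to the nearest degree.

59°

Convert to the normal: θ₁ = 90° − 82.3° = 7.7°.
Snell's law: sin θ₂ = (V₂/V₁)·sin θ₁ = (2937/763)·sin 7.7° = 0.5158.
θ₂ = sin⁻¹(0.5158) = 31.05° (from vertical).
From the interface: 90° − 31.05° = 58.95°.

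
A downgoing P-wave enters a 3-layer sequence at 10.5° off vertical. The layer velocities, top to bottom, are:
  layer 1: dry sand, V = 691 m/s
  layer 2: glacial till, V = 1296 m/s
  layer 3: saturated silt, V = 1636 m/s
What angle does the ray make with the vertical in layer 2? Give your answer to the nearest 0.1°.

20.0°

Ray parameter p = sin 10.5° / 691 = 2.6373e-04 s/m.
sin θ_2 = p·V_2 = 2.6373e-04 × 1296 = 0.3418.
θ_2 = arcsin 0.3418 = 19.99°.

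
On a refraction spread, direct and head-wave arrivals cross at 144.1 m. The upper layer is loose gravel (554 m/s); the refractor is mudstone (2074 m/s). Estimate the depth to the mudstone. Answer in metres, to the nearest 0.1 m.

54.8 m

h = (x_cross/2)·√((V₂−V₁)/(V₂+V₁)).
(V₂−V₁)/(V₂+V₁) = (2074−554)/(2074+554) = 0.5784; √ = 0.7605.
h = (144.1/2)·0.7605 = 54.80 m.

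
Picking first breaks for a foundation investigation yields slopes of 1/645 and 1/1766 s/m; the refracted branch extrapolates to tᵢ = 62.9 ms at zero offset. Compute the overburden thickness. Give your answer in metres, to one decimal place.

h = tᵢ·V₁·V₂ / (2·√(V₂²−V₁²)).
√(V₂²−V₁²) = √(1766² − 645²) = 1644.0 m/s.
h = 0.0629 s × 645 × 1766 / (2 × 1644.0) = 21.79 m.

21.8 m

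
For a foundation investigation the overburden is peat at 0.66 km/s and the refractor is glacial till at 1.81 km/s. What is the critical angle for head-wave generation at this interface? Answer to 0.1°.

21.4°

Critical incidence: sin θ_c = V₁/V₂ = 0.66/1.81 = 0.3646.
θ_c = arcsin 0.3646 = 21.39°.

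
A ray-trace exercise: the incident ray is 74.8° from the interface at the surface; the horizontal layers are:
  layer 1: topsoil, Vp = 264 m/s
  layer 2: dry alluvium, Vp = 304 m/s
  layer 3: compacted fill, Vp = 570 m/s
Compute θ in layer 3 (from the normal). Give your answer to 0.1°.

From the normal: θ₁ = 90° − 74.8° = 15.2°.
Ray parameter p = sin 15.2° / 264 = 9.9314e-04 s/m.
sin θ_3 = p·V_3 = 9.9314e-04 × 570 = 0.5661.
θ_3 = arcsin 0.5661 = 34.48°.

34.5°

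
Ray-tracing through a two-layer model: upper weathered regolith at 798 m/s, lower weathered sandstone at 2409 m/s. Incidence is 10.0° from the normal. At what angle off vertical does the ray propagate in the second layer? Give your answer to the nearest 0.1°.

Snell's law: sin θ₂ = (V₂/V₁)·sin θ₁ = (2409/798)·sin 10.0° = 0.5242.
θ₂ = arcsin 0.5242 = 31.61° from the normal.

31.6°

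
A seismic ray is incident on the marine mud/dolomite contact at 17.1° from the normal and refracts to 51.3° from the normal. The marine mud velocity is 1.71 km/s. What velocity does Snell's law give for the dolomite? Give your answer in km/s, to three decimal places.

4.539 km/s

sin 17.1° = 0.2940; sin 51.3° = 0.7804.
V₂ = V₁·(sin θ₂/sin θ₁) = 1.71·(0.7804/0.2940) = 4.539 km/s.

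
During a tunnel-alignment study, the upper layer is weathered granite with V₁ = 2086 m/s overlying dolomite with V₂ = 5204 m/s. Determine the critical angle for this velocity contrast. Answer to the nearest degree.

24°

At critical incidence the refracted ray runs along the interface (θ₂ = 90°), so sin θ_c = V₁/V₂.
θ_c = arcsin(2086/5204) = arcsin 0.4008 = 23.63°.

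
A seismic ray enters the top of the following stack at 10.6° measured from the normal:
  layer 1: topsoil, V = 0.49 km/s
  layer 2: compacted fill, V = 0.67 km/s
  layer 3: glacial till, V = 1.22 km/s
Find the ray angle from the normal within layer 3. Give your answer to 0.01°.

Ray parameter p = sin 10.6° / 0.49 = 3.7541e-01 s/km.
sin θ_3 = p·V_3 = 3.7541e-01 × 1.22 = 0.4580.
θ_3 = arcsin 0.4580 = 27.26°.

27.26°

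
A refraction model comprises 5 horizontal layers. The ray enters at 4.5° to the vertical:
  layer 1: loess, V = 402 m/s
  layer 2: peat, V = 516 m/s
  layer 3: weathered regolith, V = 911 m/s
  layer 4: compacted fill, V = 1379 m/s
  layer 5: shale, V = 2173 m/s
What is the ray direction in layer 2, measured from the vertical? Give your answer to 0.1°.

Ray parameter p = sin 4.5° / 402 = 1.9517e-04 s/m.
sin θ_2 = p·V_2 = 1.9517e-04 × 516 = 0.1007.
θ_2 = arcsin 0.1007 = 5.78°.

5.8°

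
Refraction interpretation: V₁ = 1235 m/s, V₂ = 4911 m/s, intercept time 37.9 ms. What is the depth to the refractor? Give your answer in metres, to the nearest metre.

θ_c = arcsin(1235/4911) = 14.56°; cos θ_c = 0.9679.
tᵢ = 2h cos θ_c/V₁ ⇒ h = tᵢ·V₁/(2 cos θ_c) = 0.0379·1235/(2·0.9679) = 24.18 m.

24 m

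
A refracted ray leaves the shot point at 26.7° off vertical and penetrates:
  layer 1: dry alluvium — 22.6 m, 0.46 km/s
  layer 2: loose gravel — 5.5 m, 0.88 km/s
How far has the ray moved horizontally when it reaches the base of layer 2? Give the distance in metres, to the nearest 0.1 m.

p = sin θ₁/V₁ = sin 26.7°/0.46 = 9.7678e-01 s/km is conserved through the stack.
Layer 1: θ = 26.70°; offset = 22.6·tan 26.70° = 11.367 m.
Layer 2: sin θ = p·0.88 = 0.8596 → θ = 59.27°; offset = 5.5·tan 59.27° = 9.251 m.
Σ offsets = 20.618 m.

20.6 m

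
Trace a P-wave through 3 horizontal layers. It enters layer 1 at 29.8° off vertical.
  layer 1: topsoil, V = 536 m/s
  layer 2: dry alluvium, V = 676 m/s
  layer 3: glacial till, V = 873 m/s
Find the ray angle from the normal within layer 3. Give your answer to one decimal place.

54.0°

Ray parameter p = sin 29.8° / 536 = 9.2719e-04 s/m.
sin θ_3 = p·V_3 = 9.2719e-04 × 873 = 0.8094.
θ_3 = 54.04° from the vertical.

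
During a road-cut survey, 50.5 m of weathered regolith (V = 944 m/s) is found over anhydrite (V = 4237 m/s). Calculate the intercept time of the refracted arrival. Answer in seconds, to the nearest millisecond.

0.104 s

θ_c = arcsin(V₁/V₂) = arcsin(944/4237) = 12.87°; cos θ_c = 0.9749.
tᵢ = 2h·cos θ_c / V₁ = 2·50.5·0.9749 / 944 = 0.10430 s.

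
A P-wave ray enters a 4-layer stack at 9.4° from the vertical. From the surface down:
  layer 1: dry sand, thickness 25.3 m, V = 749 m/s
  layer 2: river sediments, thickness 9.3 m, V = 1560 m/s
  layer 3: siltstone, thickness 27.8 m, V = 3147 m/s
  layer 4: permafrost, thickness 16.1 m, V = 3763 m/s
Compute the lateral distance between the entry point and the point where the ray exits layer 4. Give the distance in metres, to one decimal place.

56.9 m

Apply Snell's law at each interface; in layer i the horizontal offset is hᵢ·tan θᵢ.
Layer 1: θ = 9.40°; offset = 25.3·tan 9.40° = 4.188 m.
Layer 2: sin θ = 1560·sin 9.4°/749 = 0.3402, θ = 19.89°; offset = 9.3·tan 19.89° = 3.364 m.
Layer 3: sin θ = 3147·sin 9.4°/749 = 0.6862, θ = 43.33°; offset = 27.8·tan 43.33° = 26.227 m.
Layer 4: sin θ = 3763·sin 9.4°/749 = 0.8206, θ = 55.14°; offset = 16.1·tan 55.14° = 23.114 m.
Summing the layer offsets gives 56.893 m.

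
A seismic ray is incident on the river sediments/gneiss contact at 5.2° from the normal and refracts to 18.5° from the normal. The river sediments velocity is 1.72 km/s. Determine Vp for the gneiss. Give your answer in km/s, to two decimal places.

Snell's law: sin 5.2°/V₁ = sin 18.5°/V₂.
V₂ = V₁·sin 18.5°/sin 5.2° = 1.72 × 3.5010 = 6.02 km/s.

6.02 km/s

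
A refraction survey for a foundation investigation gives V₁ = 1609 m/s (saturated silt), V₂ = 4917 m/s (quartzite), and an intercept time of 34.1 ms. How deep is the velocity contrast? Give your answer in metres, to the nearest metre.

29 m

θ_c = arcsin(1609/4917) = 19.10°; cos θ_c = 0.9449.
tᵢ = 2h cos θ_c/V₁ ⇒ h = tᵢ·V₁/(2 cos θ_c) = 0.0341·1609/(2·0.9449) = 29.03 m.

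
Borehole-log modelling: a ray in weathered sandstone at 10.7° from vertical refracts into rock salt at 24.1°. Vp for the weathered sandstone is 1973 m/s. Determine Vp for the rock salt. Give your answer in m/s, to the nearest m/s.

4339 m/s

Snell's law: sin 10.7°/V₁ = sin 24.1°/V₂.
V₂ = V₁·sin 24.1°/sin 10.7° = 1973 × 2.1993 = 4339.15 m/s.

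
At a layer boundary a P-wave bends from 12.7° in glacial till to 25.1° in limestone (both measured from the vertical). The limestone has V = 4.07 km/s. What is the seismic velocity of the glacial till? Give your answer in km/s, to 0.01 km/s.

sin 12.7° = 0.2198; sin 25.1° = 0.4242.
V₁ = V₂·(sin θ₁/sin θ₂) = 4.07·(0.2198/0.4242) = 2.11 km/s.

2.11 km/s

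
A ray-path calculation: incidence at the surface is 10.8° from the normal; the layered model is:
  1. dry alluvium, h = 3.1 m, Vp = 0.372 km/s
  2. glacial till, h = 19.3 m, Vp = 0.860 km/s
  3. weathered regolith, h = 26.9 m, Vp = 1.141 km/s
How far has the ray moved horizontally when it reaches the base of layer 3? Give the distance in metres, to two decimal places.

28.76 m

Apply Snell's law at each interface; in layer i the horizontal offset is hᵢ·tan θᵢ.
Layer 1: θ = 10.80°; offset = 3.1·tan 10.80° = 0.5914 m.
Layer 2: sin θ = 0.860·sin 10.8°/0.372 = 0.4332, θ = 25.67°; offset = 19.3·tan 25.67° = 9.2762 m.
Layer 3: sin θ = 1.141·sin 10.8°/0.372 = 0.5747, θ = 35.08°; offset = 26.9·tan 35.08° = 18.8925 m.
Σ offsets = 28.7600 m.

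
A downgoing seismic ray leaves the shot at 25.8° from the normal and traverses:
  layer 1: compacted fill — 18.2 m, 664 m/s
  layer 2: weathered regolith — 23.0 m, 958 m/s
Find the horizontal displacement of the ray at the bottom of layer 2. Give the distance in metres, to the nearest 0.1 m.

27.4 m

Apply Snell's law at each interface; in layer i the horizontal offset is hᵢ·tan θᵢ.
Layer 1: θ = 25.80°; offset = 18.2·tan 25.80° = 8.798 m.
Layer 2: sin θ = 958·sin 25.8°/664 = 0.6279, θ = 38.90°; offset = 23.0·tan 38.90° = 18.557 m.
Σ offsets = 27.356 m.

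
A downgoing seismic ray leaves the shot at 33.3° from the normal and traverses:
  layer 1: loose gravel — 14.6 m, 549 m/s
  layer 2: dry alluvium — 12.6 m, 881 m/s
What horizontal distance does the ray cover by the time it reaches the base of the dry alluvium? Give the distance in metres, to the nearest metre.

Ray parameter p = sin 33.3° / 549 m/s = 1.0000e-03 s/m.
Layer 1: θ = 33.30°; offset = 14.6·tan 33.30° = 9.590 m.
Layer 2: sin θ = p·881 = 0.8810 → θ = 61.77°; offset = 12.6·tan 61.77° = 23.467 m.
Total horizontal offset = 33.057 m.

33 m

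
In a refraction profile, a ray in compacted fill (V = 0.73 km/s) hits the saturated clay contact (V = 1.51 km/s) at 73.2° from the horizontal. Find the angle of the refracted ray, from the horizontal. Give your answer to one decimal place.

53.3°

Angle from the normal: 90° − 73.2° = 16.8°.
sin θ₁/V₁ = sin θ₂/V₂ ⇒ sin θ₂ = 1.51·sin 16.8°/0.73 = 1.51·0.2890/0.73 = 0.5979.
θ₂ = sin⁻¹(0.5979) = 36.72° (from vertical).
From the interface: 90° − 36.72° = 53.28°.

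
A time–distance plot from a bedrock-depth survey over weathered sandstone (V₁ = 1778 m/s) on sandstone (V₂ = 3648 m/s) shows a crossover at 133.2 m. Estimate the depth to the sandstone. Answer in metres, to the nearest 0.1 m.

39.1 m

x_cross = 2h·√((V₂+V₁)/(V₂−V₁)) → h = x_cross / (2·√((V₂+V₁)/(V₂−V₁))).
√((V₂+V₁)/(V₂−V₁)) = √((3648+1778)/(3648−1778)) = 1.7034.
h = 133.2 / (2·1.7034) = 39.10 m.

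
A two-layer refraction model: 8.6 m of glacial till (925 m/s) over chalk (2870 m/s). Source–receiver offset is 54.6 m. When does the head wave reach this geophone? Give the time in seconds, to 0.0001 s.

θ_c = arcsin(V₁/V₂) = arcsin(925/2870) = 18.80°, cos θ_c = 0.9466.
Intercept time tᵢ = 2h cos θ_c / V₁ = 2·8.6·0.9466/925 = 0.01760 s.
t = x/V₂ + tᵢ = 54.6/2870 + 0.01760 = 0.03663 s.

0.0366 s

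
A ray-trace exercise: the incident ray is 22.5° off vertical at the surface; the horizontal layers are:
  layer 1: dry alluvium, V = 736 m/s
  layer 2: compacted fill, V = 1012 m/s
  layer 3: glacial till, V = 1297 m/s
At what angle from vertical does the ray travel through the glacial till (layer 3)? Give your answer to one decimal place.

Snell's law across each interface conserves sin θ / V, so sin θ_3 = V_3·sin θ₁/V₁.
sin θ_3 = 1297 × sin 22.5° / 736 = 0.6744.
θ_3 = arcsin 0.6744 = 42.41°.

42.4°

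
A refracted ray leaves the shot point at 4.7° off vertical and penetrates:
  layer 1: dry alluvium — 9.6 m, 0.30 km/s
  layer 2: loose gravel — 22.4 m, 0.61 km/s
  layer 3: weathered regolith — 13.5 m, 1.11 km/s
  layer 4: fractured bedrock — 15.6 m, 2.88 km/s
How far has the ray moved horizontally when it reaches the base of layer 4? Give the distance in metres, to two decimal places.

28.74 m

p = sin θ₁/V₁ = sin 4.7°/0.30 = 2.7313e-01 s/km is conserved through the stack.
Layer 1: θ = 4.70°; offset = 9.6·tan 4.70° = 0.7893 m.
Layer 2: sin θ = p·0.61 = 0.1666 → θ = 9.59°; offset = 22.4·tan 9.59° = 3.7849 m.
Layer 3: sin θ = p·1.11 = 0.3032 → θ = 17.65°; offset = 13.5·tan 17.65° = 4.2950 m.
Layer 4: sin θ = p·2.88 = 0.7866 → θ = 51.87°; offset = 15.6·tan 51.87° = 19.8738 m.
Total horizontal offset = 28.7430 m.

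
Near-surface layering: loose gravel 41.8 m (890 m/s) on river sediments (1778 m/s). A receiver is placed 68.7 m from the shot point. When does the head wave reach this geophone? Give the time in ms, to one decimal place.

θ_c = arcsin(V₁/V₂) = arcsin(890/1778) = 30.04°, cos θ_c = 0.8657.
Intercept time tᵢ = 2h cos θ_c / V₁ = 2·41.8·0.8657/890 = 0.08132 s.
t = x/V₂ + tᵢ = 68.7/1778 + 0.08132 = 0.11996 s.

120.0 ms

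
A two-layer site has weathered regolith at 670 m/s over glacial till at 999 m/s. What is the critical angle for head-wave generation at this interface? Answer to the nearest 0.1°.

At critical incidence the refracted ray runs along the interface (θ₂ = 90°), so sin θ_c = V₁/V₂.
θ_c = arcsin(670/999) = arcsin 0.6707 = 42.12°.

42.1°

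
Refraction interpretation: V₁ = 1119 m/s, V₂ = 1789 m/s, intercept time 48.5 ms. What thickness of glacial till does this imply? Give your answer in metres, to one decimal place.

h = tᵢ·V₁·V₂ / (2·√(V₂²−V₁²)).
√(V₂²−V₁²) = √(1789² − 1119²) = 1395.8 m/s.
h = 0.0485 s × 1119 × 1789 / (2 × 1395.8) = 34.78 m.

34.8 m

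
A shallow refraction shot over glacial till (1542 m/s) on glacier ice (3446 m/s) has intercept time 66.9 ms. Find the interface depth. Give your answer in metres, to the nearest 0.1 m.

57.7 m

h = tᵢ·V₁·V₂ / (2·√(V₂²−V₁²)).
√(V₂²−V₁²) = √(3446² − 1542²) = 3081.7 m/s.
h = 0.0669 s × 1542 × 3446 / (2 × 3081.7) = 57.68 m.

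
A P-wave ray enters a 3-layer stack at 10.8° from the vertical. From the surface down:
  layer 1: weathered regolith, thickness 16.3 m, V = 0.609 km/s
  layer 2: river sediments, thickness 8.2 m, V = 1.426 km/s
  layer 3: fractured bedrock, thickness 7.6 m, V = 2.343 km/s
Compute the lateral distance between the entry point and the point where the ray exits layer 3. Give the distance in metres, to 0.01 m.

15.02 m

p = sin θ₁/V₁ = sin 10.8°/0.609 = 3.0769e-01 s/km is conserved through the stack.
Layer 1: θ = 10.80°; offset = 16.3·tan 10.80° = 3.1094 m.
Layer 2: sin θ = p·1.426 = 0.4388 → θ = 26.02°; offset = 8.2·tan 26.02° = 4.0038 m.
Layer 3: sin θ = p·2.343 = 0.7209 → θ = 46.13°; offset = 7.6·tan 46.13° = 7.9058 m.
Σ offsets = 15.0190 m.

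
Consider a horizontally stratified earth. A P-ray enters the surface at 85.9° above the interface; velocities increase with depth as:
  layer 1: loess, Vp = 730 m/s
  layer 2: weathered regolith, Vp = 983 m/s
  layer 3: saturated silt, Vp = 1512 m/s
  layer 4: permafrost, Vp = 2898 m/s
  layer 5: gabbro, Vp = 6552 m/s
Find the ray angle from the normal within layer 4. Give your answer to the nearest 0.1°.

16.5°

From the normal: θ₁ = 90° − 85.9° = 4.1°.
Snell's law across each interface conserves sin θ / V, so sin θ_4 = V_4·sin θ₁/V₁.
sin θ_4 = 2898 × sin 4.1° / 730 = 0.2838.
θ_4 = 16.49° from the vertical.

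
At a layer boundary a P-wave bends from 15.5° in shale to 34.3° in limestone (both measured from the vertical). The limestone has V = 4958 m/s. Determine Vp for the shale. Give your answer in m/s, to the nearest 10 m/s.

Snell's law: sin 15.5°/V₁ = sin 34.3°/V₂.
V₁ = V₂·sin 15.5°/sin 34.3° = 4958 × 0.4742 = 2351.21 m/s.

2350 m/s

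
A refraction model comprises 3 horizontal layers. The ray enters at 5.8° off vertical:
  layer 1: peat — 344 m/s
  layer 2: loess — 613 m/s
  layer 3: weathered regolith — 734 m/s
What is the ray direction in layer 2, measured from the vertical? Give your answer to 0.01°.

10.37°

Ray parameter p = sin 5.8° / 344 = 2.9377e-04 s/m.
sin θ_2 = p·V_2 = 2.9377e-04 × 613 = 0.1801.
θ_2 = arcsin 0.1801 = 10.37°.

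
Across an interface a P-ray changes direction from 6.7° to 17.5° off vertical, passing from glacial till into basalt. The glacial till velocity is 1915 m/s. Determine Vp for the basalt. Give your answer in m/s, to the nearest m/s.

sin 6.7° = 0.1167; sin 17.5° = 0.3007.
V₂ = V₁·(sin θ₂/sin θ₁) = 1915·(0.3007/0.1167) = 4935.70 m/s.

4936 m/s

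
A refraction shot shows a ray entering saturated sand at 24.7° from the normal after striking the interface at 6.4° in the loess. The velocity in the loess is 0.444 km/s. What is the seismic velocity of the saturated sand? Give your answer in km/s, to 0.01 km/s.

1.66 km/s

Snell's law: sin 6.4°/V₁ = sin 24.7°/V₂.
V₂ = V₁·sin 24.7°/sin 6.4° = 0.444 × 3.7487 = 1.66 km/s.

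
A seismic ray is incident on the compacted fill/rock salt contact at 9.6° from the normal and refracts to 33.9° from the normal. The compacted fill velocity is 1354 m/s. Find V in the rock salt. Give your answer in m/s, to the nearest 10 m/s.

Snell's law: sin 9.6°/V₁ = sin 33.9°/V₂.
V₂ = V₁·sin 33.9°/sin 9.6° = 1354 × 3.3444 = 4528.35 m/s.

4530 m/s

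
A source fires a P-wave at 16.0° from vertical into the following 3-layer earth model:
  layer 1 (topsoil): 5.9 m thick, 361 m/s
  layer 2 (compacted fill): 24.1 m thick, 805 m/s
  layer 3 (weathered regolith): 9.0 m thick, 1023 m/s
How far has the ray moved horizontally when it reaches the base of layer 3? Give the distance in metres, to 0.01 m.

Apply Snell's law at each interface; in layer i the horizontal offset is hᵢ·tan θᵢ.
Layer 1: θ = 16.00°; offset = 5.9·tan 16.00° = 1.6918 m.
Layer 2: sin θ = 805·sin 16.0°/361 = 0.6146, θ = 37.93°; offset = 24.1·tan 37.93° = 18.7792 m.
Layer 3: sin θ = 1023·sin 16.0°/361 = 0.7811, θ = 51.36°; offset = 9.0·tan 51.36° = 11.2585 m.
Summing the layer offsets gives 31.7295 m.

31.73 m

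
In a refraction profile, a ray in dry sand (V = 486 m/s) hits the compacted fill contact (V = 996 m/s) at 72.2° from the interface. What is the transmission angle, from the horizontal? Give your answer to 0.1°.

Angle from the normal: 90° − 72.2° = 17.8°.
Snell's law: sin θ₂ = (V₂/V₁)·sin θ₁ = (996/486)·sin 17.8° = 0.6265.
θ₂ = sin⁻¹(0.6265) = 38.79° (from vertical).
From the interface: 90° − 38.79° = 51.21°.

51.2°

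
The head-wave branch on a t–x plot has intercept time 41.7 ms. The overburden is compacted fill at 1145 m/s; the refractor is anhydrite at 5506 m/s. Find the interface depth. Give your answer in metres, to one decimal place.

24.4 m

θ_c = arcsin(1145/5506) = 12.00°; cos θ_c = 0.9781.
tᵢ = 2h cos θ_c/V₁ ⇒ h = tᵢ·V₁/(2 cos θ_c) = 0.0417·1145/(2·0.9781) = 24.41 m.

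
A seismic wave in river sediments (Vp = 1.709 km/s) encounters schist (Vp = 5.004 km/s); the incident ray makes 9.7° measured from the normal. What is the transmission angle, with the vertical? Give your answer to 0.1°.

Snell's law: sin θ₂ = (V₂/V₁)·sin θ₁ = (5.004/1.709)·sin 9.7° = 0.4933.
θ₂ = arcsin 0.4933 = 29.56° from the normal.

29.6°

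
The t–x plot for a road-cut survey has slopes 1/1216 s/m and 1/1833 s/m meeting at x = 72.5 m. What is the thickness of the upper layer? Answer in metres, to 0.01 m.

16.31 m

x_cross = 2h·√((V₂+V₁)/(V₂−V₁)) → h = x_cross / (2·√((V₂+V₁)/(V₂−V₁))).
√((V₂+V₁)/(V₂−V₁)) = √((1833+1216)/(1833−1216)) = 2.2230.
h = 72.5 / (2·2.2230) = 16.31 m.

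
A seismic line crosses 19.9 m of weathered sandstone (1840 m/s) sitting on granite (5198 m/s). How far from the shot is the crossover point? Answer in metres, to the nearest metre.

x_cross = 2h·√((V₂+V₁)/(V₂−V₁)).
(V₂+V₁)/(V₂−V₁) = (5198+1840)/(5198−1840) = 2.0959; √ = 1.4477.
x_cross = 2·19.9·1.4477 = 57.62 m.

58 m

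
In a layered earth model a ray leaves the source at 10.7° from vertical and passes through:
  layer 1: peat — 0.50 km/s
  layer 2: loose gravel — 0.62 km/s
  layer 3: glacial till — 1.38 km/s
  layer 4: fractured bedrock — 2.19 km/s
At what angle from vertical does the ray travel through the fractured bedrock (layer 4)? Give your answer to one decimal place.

54.4°

Ray parameter p = sin 10.7° / 0.50 = 3.7133e-01 s/km.
sin θ_4 = p·V_4 = 3.7133e-01 × 2.19 = 0.8132.
θ_4 = arcsin 0.8132 = 54.41°.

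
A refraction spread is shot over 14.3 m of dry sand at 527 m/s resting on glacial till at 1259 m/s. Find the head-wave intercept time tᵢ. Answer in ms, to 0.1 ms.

49.3 ms

tᵢ = 2h·√(V₂²−V₁²)/(V₁V₂).
√(V₂²−V₁²) = √(1259²−527²) = 1143.4 m/s.
tᵢ = 2·14.3·1143.4/(527·1259) = 0.04929 s.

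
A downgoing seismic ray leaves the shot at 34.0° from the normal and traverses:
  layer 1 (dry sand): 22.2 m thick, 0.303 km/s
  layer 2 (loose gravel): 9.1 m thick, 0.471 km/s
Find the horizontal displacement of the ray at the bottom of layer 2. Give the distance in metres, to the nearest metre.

Apply Snell's law at each interface; in layer i the horizontal offset is hᵢ·tan θᵢ.
Layer 1: θ = 34.00°; offset = 22.2·tan 34.00° = 14.974 m.
Layer 2: sin θ = 0.471·sin 34.0°/0.303 = 0.8692, θ = 60.37°; offset = 9.1·tan 60.37° = 16.000 m.
Σ offsets = 30.974 m.

31 m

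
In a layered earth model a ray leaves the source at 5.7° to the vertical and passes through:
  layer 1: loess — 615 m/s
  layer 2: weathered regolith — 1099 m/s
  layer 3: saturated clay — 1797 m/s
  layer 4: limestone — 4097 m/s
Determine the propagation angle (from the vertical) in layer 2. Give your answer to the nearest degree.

10°

Snell's law across each interface conserves sin θ / V, so sin θ_2 = V_2·sin θ₁/V₁.
sin θ_2 = 1099 × sin 5.7° / 615 = 0.1775.
θ_2 = arcsin 0.1775 = 10.22°.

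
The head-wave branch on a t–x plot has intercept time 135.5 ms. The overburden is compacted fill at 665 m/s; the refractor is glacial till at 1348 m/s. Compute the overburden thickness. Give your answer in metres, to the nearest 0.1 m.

51.8 m

h = tᵢ·V₁·V₂ / (2·√(V₂²−V₁²)).
√(V₂²−V₁²) = √(1348² − 665²) = 1172.6 m/s.
h = 0.1355 s × 665 × 1348 / (2 × 1172.6) = 51.80 m.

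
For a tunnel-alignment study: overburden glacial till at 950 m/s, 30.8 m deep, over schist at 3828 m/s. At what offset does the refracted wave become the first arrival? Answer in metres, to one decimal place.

x_cross = 2h·√((V₂+V₁)/(V₂−V₁)).
(V₂+V₁)/(V₂−V₁) = (3828+950)/(3828−950) = 1.6602; √ = 1.2885.
x_cross = 2·30.8·1.2885 = 79.37 m.

79.4 m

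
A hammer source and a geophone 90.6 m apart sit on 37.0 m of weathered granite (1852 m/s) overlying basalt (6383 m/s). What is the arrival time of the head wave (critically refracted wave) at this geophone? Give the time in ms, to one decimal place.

52.4 ms

θ_c = arcsin(V₁/V₂) = arcsin(1852/6383) = 16.87°, cos θ_c = 0.9570.
Intercept time tᵢ = 2h cos θ_c / V₁ = 2·37.0·0.9570/1852 = 0.03824 s.
t = x/V₂ + tᵢ = 90.6/6383 + 0.03824 = 0.05243 s.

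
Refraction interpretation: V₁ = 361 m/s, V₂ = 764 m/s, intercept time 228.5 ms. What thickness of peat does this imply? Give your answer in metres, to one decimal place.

θ_c = arcsin(361/764) = 28.20°; cos θ_c = 0.8813.
tᵢ = 2h cos θ_c/V₁ ⇒ h = tᵢ·V₁/(2 cos θ_c) = 0.2285·361/(2·0.8813) = 46.80 m.

46.8 m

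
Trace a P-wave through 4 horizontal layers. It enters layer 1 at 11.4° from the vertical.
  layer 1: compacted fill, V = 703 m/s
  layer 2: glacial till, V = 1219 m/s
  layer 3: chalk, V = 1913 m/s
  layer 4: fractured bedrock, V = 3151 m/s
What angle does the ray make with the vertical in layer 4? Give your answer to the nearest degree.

Snell's law across each interface conserves sin θ / V, so sin θ_4 = V_4·sin θ₁/V₁.
sin θ_4 = 3151 × sin 11.4° / 703 = 0.8859.
θ_4 = 62.37° from the vertical.

62°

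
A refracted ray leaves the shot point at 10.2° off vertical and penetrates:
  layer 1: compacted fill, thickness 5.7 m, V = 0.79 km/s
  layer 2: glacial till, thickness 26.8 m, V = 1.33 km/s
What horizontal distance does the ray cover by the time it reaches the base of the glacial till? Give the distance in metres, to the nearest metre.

9 m

Apply Snell's law at each interface; in layer i the horizontal offset is hᵢ·tan θᵢ.
Layer 1: θ = 10.20°; offset = 5.7·tan 10.20° = 1.026 m.
Layer 2: sin θ = 1.33·sin 10.2°/0.79 = 0.2981, θ = 17.35°; offset = 26.8·tan 17.35° = 8.371 m.
Total horizontal offset = 9.396 m.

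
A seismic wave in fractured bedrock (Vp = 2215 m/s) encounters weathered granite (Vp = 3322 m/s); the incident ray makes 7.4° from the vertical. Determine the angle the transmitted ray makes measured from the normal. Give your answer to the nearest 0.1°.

11.1°

Snell's law: sin θ₂ = (V₂/V₁)·sin θ₁ = (3322/2215)·sin 7.4° = 0.1932.
θ₂ = sin⁻¹(0.1932) = 11.14° (from vertical).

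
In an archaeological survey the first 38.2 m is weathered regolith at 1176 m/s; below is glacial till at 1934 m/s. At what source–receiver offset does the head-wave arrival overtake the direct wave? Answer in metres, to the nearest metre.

θ_c = arcsin(1176/1934) = 37.45°, so cos θ_c = 0.7939 and tᵢ = 2h cos θ_c/V₁ = 0.0516 s.
At crossover x/V₁ = x/V₂ + tᵢ ⇒ x = tᵢ/(1/V₁ − 1/V₂) = 0.05158/(8.5034e-04 − 5.1706e-04) = 154.75 m.

155 m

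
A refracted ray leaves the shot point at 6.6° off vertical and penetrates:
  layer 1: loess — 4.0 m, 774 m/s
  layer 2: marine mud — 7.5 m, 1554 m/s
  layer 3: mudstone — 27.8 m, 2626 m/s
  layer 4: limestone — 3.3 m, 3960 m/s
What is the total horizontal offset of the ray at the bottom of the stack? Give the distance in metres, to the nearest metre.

Apply Snell's law at each interface; in layer i the horizontal offset is hᵢ·tan θᵢ.
Layer 1: θ = 6.60°; offset = 4.0·tan 6.60° = 0.463 m.
Layer 2: sin θ = 1554·sin 6.6°/774 = 0.2308, θ = 13.34°; offset = 7.5·tan 13.34° = 1.779 m.
Layer 3: sin θ = 2626·sin 6.6°/774 = 0.3900, θ = 22.95°; offset = 27.8·tan 22.95° = 11.773 m.
Layer 4: sin θ = 3960·sin 6.6°/774 = 0.5881, θ = 36.02°; offset = 3.3·tan 36.02° = 2.399 m.
Summing the layer offsets gives 16.414 m.

16 m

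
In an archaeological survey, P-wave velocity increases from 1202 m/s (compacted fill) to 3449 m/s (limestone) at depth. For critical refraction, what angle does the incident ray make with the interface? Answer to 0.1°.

69.6°

Critical incidence: sin θ_c = V₁/V₂ = 1202/3449 = 0.3485.
θ_c = arcsin 0.3485 = 20.40°.
Measured from the interface: 90° − 20.40° = 69.60°.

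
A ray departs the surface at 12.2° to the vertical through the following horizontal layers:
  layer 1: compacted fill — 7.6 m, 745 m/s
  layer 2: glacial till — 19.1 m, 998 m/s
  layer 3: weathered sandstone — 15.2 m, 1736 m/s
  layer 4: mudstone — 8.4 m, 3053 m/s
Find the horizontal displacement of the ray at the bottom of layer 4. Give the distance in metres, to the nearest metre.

Apply Snell's law at each interface; in layer i the horizontal offset is hᵢ·tan θᵢ.
Layer 1: θ = 12.20°; offset = 7.6·tan 12.20° = 1.643 m.
Layer 2: sin θ = 998·sin 12.2°/745 = 0.2831, θ = 16.44°; offset = 19.1·tan 16.44° = 5.638 m.
Layer 3: sin θ = 1736·sin 12.2°/745 = 0.4924, θ = 29.50°; offset = 15.2·tan 29.50° = 8.600 m.
Layer 4: sin θ = 3053·sin 12.2°/745 = 0.8660, θ = 60.00°; offset = 8.4·tan 60.00° = 14.548 m.
Total horizontal offset = 30.429 m.

30 m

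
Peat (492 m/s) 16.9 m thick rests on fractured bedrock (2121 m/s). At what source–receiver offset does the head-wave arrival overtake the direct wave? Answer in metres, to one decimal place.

x_cross = 2h·√((V₂+V₁)/(V₂−V₁)).
(V₂+V₁)/(V₂−V₁) = (2121+492)/(2121−492) = 1.6041; √ = 1.2665.
x_cross = 2·16.9·1.2665 = 42.81 m.

42.8 m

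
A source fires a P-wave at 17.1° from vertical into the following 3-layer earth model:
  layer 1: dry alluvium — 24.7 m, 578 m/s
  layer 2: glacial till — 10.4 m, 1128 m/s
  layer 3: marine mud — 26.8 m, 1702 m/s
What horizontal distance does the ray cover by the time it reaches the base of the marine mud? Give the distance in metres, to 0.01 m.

61.27 m

Ray parameter p = sin 17.1° / 578 m/s = 5.0872e-04 s/m.
Layer 1: θ = 17.10°; offset = 24.7·tan 17.10° = 7.5987 m.
Layer 2: sin θ = p·1128 = 0.5738 → θ = 35.02°; offset = 10.4·tan 35.02° = 7.2871 m.
Layer 3: sin θ = p·1702 = 0.8658 → θ = 59.98°; offset = 26.8·tan 59.98° = 46.3797 m.
Total horizontal offset = 61.2655 m.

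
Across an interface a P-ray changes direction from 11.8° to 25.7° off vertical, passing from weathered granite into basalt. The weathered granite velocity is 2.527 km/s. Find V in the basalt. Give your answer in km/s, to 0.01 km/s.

sin 11.8° = 0.2045; sin 25.7° = 0.4337.
V₂ = V₁·(sin θ₂/sin θ₁) = 2.527·(0.4337/0.2045) = 5.36 km/s.

5.36 km/s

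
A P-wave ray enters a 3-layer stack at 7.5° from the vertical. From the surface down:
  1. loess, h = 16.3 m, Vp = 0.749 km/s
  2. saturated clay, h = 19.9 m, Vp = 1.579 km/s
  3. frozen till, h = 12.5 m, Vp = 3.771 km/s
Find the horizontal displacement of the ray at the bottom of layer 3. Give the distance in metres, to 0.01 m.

p = sin θ₁/V₁ = sin 7.5°/0.749 = 1.7427e-01 s/km is conserved through the stack.
Layer 1: θ = 7.50°; offset = 16.3·tan 7.50° = 2.1459 m.
Layer 2: sin θ = p·1.579 = 0.2752 → θ = 15.97°; offset = 19.9·tan 15.97° = 5.6957 m.
Layer 3: sin θ = p·3.771 = 0.6572 → θ = 41.08°; offset = 12.5·tan 41.08° = 10.8982 m.
Total horizontal offset = 18.7399 m.

18.74 m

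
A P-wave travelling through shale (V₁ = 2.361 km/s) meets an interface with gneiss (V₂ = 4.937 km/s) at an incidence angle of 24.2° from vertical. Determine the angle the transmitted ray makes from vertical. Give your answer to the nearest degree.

Snell's law: sin θ₂ = (V₂/V₁)·sin θ₁ = (4.937/2.361)·sin 24.2° = 0.8572.
θ₂ = arcsin 0.8572 = 59.00° from the normal.

59°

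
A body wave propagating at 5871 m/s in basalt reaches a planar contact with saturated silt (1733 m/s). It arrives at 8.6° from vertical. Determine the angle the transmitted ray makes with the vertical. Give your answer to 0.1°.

2.5°

sin θ₁/V₁ = sin θ₂/V₂ ⇒ sin θ₂ = 1733·sin 8.6°/5871 = 1733·0.1495/5871 = 0.0441.
θ₂ = sin⁻¹(0.0441) = 2.53° (from vertical).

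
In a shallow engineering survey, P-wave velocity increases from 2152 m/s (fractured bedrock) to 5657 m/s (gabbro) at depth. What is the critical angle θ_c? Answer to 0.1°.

Critical incidence: sin θ_c = V₁/V₂ = 2152/5657 = 0.3804.
θ_c = arcsin 0.3804 = 22.36°.

22.4°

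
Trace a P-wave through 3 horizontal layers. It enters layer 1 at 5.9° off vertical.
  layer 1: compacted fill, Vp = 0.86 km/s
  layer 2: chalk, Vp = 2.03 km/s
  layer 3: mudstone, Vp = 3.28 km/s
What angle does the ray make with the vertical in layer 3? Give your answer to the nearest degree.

23°

Ray parameter p = sin 5.9° / 0.86 = 1.1953e-01 s/km.
sin θ_3 = p·V_3 = 1.1953e-01 × 3.28 = 0.3920.
θ_3 = arcsin 0.3920 = 23.08°.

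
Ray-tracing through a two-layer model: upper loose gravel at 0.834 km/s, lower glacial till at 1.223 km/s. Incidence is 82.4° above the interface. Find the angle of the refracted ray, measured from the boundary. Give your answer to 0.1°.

78.8°

Convert to the normal: θ₁ = 90° − 82.4° = 7.6°.
sin θ₁/V₁ = sin θ₂/V₂ ⇒ sin θ₂ = 1.223·sin 7.6°/0.834 = 1.223·0.1323/0.834 = 0.1939.
θ₂ = sin⁻¹(0.1939) = 11.18° (from vertical).
From the interface: 90° − 11.18° = 78.82°.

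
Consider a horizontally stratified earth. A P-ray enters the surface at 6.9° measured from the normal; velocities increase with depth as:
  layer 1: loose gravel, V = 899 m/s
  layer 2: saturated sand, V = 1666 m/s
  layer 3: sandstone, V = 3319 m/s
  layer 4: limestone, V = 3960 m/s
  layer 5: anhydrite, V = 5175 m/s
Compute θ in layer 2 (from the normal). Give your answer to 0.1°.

12.9°

Ray parameter p = sin 6.9° / 899 = 1.3363e-04 s/m.
sin θ_2 = p·V_2 = 1.3363e-04 × 1666 = 0.2226.
θ_2 = arcsin 0.2226 = 12.86°.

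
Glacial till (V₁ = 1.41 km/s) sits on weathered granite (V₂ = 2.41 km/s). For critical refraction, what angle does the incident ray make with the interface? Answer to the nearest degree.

Critical incidence: sin θ_c = V₁/V₂ = 1.41/2.41 = 0.5851.
θ_c = arcsin 0.5851 = 35.81°.
Measured from the interface: 90° − 35.81° = 54.19°.

54°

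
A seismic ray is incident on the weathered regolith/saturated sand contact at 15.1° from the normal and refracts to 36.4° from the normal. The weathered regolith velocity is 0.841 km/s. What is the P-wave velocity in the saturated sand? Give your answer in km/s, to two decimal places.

1.92 km/s

Snell's law: sin 15.1°/V₁ = sin 36.4°/V₂.
V₂ = V₁·sin 36.4°/sin 15.1° = 0.841 × 2.2780 = 1.92 km/s.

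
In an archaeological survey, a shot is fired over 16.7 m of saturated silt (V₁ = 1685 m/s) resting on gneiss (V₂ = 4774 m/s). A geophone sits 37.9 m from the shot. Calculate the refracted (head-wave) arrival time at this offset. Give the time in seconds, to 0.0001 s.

0.0265 s

θ_c = arcsin(V₁/V₂) = arcsin(1685/4774) = 20.67°, cos θ_c = 0.9356.
Intercept time tᵢ = 2h cos θ_c / V₁ = 2·16.7·0.9356/1685 = 0.01855 s.
t = x/V₂ + tᵢ = 37.9/4774 + 0.01855 = 0.02649 s.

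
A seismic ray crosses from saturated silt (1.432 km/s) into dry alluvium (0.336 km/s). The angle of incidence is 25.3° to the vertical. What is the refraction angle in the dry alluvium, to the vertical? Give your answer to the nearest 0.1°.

5.8°

Snell's law: sin θ₂ = (V₂/V₁)·sin θ₁ = (0.336/1.432)·sin 25.3° = 0.1003.
θ₂ = sin⁻¹(0.1003) = 5.75° (from vertical).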